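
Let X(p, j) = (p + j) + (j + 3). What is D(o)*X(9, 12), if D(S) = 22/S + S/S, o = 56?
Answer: 351/7 ≈ 50.143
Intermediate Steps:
D(S) = 1 + 22/S (D(S) = 22/S + 1 = 1 + 22/S)
X(p, j) = 3 + p + 2*j (X(p, j) = (j + p) + (3 + j) = 3 + p + 2*j)
D(o)*X(9, 12) = ((22 + 56)/56)*(3 + 9 + 2*12) = ((1/56)*78)*(3 + 9 + 24) = (39/28)*36 = 351/7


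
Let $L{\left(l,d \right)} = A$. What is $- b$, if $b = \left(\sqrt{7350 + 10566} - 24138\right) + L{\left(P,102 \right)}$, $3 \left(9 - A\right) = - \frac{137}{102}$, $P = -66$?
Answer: $\frac{7383337}{306} - 2 \sqrt{4479} \approx 23995.0$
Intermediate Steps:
$A = \frac{2891}{306}$ ($A = 9 - \frac{\left(-137\right) \frac{1}{102}}{3} = 9 - - \frac{137}{306} = 9 + \frac{137}{306} = \frac{2891}{306} \approx 9.4477$)
$L{\left(l,d \right)} = \frac{2891}{306}$
$b = - \frac{7383337}{306} + 2 \sqrt{4479}$ ($b = \left(\sqrt{7350 + 10566} - 24138\right) + \frac{2891}{306} = \left(\sqrt{17916} - 24138\right) + \frac{2891}{306} = \left(2 \sqrt{4479} - 24138\right) + \frac{2891}{306} = \left(-24138 + 2 \sqrt{4479}\right) + \frac{2891}{306} = - \frac{7383337}{306} + 2 \sqrt{4479} \approx -23995.0$)
$- b = - (- \frac{7383337}{306} + 2 \sqrt{4479}) = \frac{7383337}{306} - 2 \sqrt{4479}$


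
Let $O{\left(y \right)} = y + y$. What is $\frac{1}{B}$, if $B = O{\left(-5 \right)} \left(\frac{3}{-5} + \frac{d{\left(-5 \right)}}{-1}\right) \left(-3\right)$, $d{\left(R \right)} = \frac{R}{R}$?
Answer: $- \frac{1}{48} \approx -0.020833$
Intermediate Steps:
$d{\left(R \right)} = 1$
$O{\left(y \right)} = 2 y$
$B = -48$ ($B = 2 \left(-5\right) \left(\frac{3}{-5} + 1 \frac{1}{-1}\right) \left(-3\right) = - 10 \left(3 \left(- \frac{1}{5}\right) + 1 \left(-1\right)\right) \left(-3\right) = - 10 \left(- \frac{3}{5} - 1\right) \left(-3\right) = \left(-10\right) \left(- \frac{8}{5}\right) \left(-3\right) = 16 \left(-3\right) = -48$)
$\frac{1}{B} = \frac{1}{-48} = - \frac{1}{48}$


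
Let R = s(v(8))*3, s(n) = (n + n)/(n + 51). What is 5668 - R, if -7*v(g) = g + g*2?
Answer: 209732/37 ≈ 5668.4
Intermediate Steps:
v(g) = -3*g/7 (v(g) = -(g + g*2)/7 = -(g + 2*g)/7 = -3*g/7)
s(n) = 2*n/(51 + n) (s(n) = (2*n)/(51 + n) = 2*n/(51 + n))
R = -16/37 (R = (2*(-3/7*8)/(51 - 3/7*8))*3 = (2*(-24/7)/(51 - 24/7))*3 = (2*(-24/7)/(333/7))*3 = (2*(-24/7)*(7/333))*3 = -16/111*3 = -16/37 ≈ -0.43243)
5668 - R = 5668 - 1*(-16/37) = 5668 + 16/37 = 209732/37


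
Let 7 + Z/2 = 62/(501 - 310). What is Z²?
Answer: 6502500/36481 ≈ 178.24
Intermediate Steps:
Z = -2550/191 (Z = -14 + 2*(62/(501 - 310)) = -14 + 2*(62/191) = -14 + 124/191 = -2550/191 ≈ -13.351)
Z² = (-2550/191)² = 6502500/36481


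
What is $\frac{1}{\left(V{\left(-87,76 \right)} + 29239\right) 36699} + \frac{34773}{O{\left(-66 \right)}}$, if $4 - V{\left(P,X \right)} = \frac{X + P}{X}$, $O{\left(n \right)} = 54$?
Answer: $\frac{315131304771193}{489376540926} \approx 643.94$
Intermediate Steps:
$V{\left(P,X \right)} = 4 - \frac{P + X}{X}$ ($V{\left(P,X \right)} = 4 - \frac{X + P}{X} = 4 - \frac{P + X}{X}$)
$\frac{1}{\left(V{\left(-87,76 \right)} + 29239\right) 36699} + \frac{34773}{O{\left(-66 \right)}} = \frac{1}{\left(\left(3 - - \frac{87}{76}\right) + 29239\right) 36699} + \frac{34773}{54} = \frac{1}{\left(3 - \left(-87\right) \frac{1}{76}\right) + 29239} \cdot \frac{1}{36699} + 34773 \cdot \frac{1}{54} = \frac{1}{\left(3 + \frac{87}{76}\right) + 29239} \cdot \frac{1}{36699} + \frac{11591}{18} = \frac{1}{\frac{315}{76} + 29239} \cdot \frac{1}{36699} + \frac{11591}{18} = \frac{1}{\frac{2222479}{76}} \cdot \frac{1}{36699} + \frac{11591}{18} = \frac{76}{2222479} \cdot \frac{1}{36699} + \frac{11591}{18} = \frac{76}{81562756821} + \frac{11591}{18} = \frac{315131304771193}{489376540926}$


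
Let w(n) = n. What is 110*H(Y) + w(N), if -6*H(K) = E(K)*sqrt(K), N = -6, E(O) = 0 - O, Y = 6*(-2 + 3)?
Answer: -6 + 110*sqrt(6) ≈ 263.44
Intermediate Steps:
Y = 6 (Y = 6*1 = 6)
E(O) = -O
H(K) = K**(3/2)/6 (H(K) = -(-K)*sqrt(K)/6 = -(-1)*K**(3/2)/6 = K**(3/2)/6)
110*H(Y) + w(N) = 110*(6**(3/2)/6) - 6 = 110*((6*sqrt(6))/6) - 6 = 110*sqrt(6) - 6 = -6 + 110*sqrt(6)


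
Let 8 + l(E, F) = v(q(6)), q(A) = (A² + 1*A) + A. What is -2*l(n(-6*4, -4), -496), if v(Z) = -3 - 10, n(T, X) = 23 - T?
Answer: 42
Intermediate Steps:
q(A) = A² + 2*A (q(A) = (A² + A) + A = (A + A²) + A = A² + 2*A)
v(Z) = -13
l(E, F) = -21 (l(E, F) = -8 - 13 = -21)
-2*l(n(-6*4, -4), -496) = -2*(-21) = 42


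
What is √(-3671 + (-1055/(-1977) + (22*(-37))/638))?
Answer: I*√12069284324001/57333 ≈ 60.595*I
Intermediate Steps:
√(-3671 + (-1055/(-1977) + (22*(-37))/638)) = √(-3671 + (-1055*(-1/1977) - 814*1/638)) = √(-3671 + (1055/1977 - 37/29)) = √(-3671 - 42554/57333) = √(-210511997/57333) = I*√12069284324001/57333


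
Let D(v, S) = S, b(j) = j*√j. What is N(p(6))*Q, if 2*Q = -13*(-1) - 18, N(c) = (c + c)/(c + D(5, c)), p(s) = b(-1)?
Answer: -5/2 ≈ -2.5000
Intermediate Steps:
b(j) = j^(3/2)
p(s) = -I (p(s) = (-1)^(3/2) = -I)
N(c) = 1 (N(c) = (c + c)/(c + c) = (2*c)/((2*c)) = (2*c)*(1/(2*c)) = 1)
Q = -5/2 (Q = (-13*(-1) - 18)/2 = (13 - 18)/2 = (½)*(-5) = -5/2 ≈ -2.5000)
N(p(6))*Q = 1*(-5/2) = -5/2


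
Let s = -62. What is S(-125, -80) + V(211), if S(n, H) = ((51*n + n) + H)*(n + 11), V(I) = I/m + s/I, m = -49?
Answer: 7755443121/10339 ≈ 7.5012e+5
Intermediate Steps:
V(I) = -62/I - I/49 (V(I) = I/(-49) - 62/I = I*(-1/49) - 62/I = -I/49 - 62/I = -62/I - I/49)
S(n, H) = (11 + n)*(H + 52*n) (S(n, H) = (52*n + H)*(11 + n) = (H + 52*n)*(11 + n) = (11 + n)*(H + 52*n))
S(-125, -80) + V(211) = (11*(-80) + 52*(-125)² + 572*(-125) - 80*(-125)) + (-62/211 - 1/49*211) = (-880 + 52*15625 - 71500 + 10000) + (-62*1/211 - 211/49) = (-880 + 812500 - 71500 + 10000) + (-62/211 - 211/49) = 750120 - 47559/10339 = 7755443121/10339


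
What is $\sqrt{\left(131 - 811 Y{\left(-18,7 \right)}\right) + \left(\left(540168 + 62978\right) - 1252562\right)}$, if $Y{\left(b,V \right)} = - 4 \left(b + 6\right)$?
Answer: $i \sqrt{688213} \approx 829.59 i$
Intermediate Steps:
$Y{\left(b,V \right)} = -24 - 4 b$ ($Y{\left(b,V \right)} = - 4 \left(6 + b\right) = -24 - 4 b$)
$\sqrt{\left(131 - 811 Y{\left(-18,7 \right)}\right) + \left(\left(540168 + 62978\right) - 1252562\right)} = \sqrt{\left(131 - 811 \left(-24 - -72\right)\right) + \left(\left(540168 + 62978\right) - 1252562\right)} = \sqrt{\left(131 - 811 \left(-24 + 72\right)\right) + \left(603146 - 1252562\right)} = \sqrt{\left(131 - 38928\right) + \left(603146 - 1252562\right)} = \sqrt{\left(131 - 38928\right) - 649416} = \sqrt{-38797 - 649416} = \sqrt{-688213} = i \sqrt{688213}$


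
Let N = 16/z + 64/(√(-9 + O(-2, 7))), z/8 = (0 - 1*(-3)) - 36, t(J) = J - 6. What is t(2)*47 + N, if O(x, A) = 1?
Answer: -6206/33 - 16*I*√2 ≈ -188.06 - 22.627*I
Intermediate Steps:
t(J) = -6 + J
z = -264 (z = 8*((0 - 1*(-3)) - 36) = 8*((0 + 3) - 36) = 8*(3 - 36) = 8*(-33) = -264)
N = -2/33 - 16*I*√2 (N = 16/(-264) + 64/(√(-9 + 1)) = 16*(-1/264) + 64/(√(-8)) = -2/33 + 64/((2*I*√2)) = -2/33 + 64*(-I*√2/4) = -2/33 - 16*I*√2 ≈ -0.060606 - 22.627*I)
t(2)*47 + N = (-6 + 2)*47 + (-2/33 - 16*I*√2) = -4*47 + (-2/33 - 16*I*√2) = -188 + (-2/33 - 16*I*√2) = -6206/33 - 16*I*√2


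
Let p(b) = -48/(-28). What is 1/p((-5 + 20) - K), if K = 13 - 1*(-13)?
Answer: 7/12 ≈ 0.58333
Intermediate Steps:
K = 26 (K = 13 + 13 = 26)
p(b) = 12/7 (p(b) = -48*(-1/28) = 12/7)
1/p((-5 + 20) - K) = 1/(12/7) = 7/12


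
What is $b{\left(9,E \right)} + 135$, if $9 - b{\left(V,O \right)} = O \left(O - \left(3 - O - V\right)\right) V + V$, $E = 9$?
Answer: $-1809$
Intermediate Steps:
$b{\left(V,O \right)} = 9 - V - O V \left(-3 + V + 2 O\right)$ ($b{\left(V,O \right)} = 9 - \left(O \left(O - \left(3 - O - V\right)\right) V + V\right) = 9 - \left(O \left(O + \left(-3 + O + V\right)\right) V + V\right) = 9 - \left(O \left(-3 + V + 2 O\right) V + V\right) = 9 - \left(O V \left(-3 + V + 2 O\right) + V\right) = 9 - \left(V + O V \left(-3 + V + 2 O\right)\right) = 9 - V - O V \left(-3 + V + 2 O\right)$)
$b{\left(9,E \right)} + 135 = \left(9 - 9 - 9 \cdot 9^{2} - 18 \cdot 9^{2} + 3 \cdot 9 \cdot 9\right) + 135 = \left(9 - 9 - 9 \cdot 81 - 18 \cdot 81 + 243\right) + 135 = \left(9 - 9 - 729 - 1458 + 243\right) + 135 = -1944 + 135 = -1809$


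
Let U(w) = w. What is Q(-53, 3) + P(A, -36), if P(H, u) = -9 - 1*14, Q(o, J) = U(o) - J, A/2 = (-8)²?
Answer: -79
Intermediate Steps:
A = 128 (A = 2*(-8)² = 2*64 = 128)
Q(o, J) = o - J
P(H, u) = -23 (P(H, u) = -9 - 14 = -23)
Q(-53, 3) + P(A, -36) = (-53 - 1*3) - 23 = (-53 - 3) - 23 = -56 - 23 = -79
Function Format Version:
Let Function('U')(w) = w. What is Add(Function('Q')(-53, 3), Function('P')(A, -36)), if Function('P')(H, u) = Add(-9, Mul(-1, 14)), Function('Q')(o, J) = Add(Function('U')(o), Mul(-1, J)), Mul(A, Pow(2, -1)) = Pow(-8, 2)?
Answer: -79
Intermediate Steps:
A = 128 (A = Mul(2, Pow(-8, 2)) = Mul(2, 64) = 128)
Function('Q')(o, J) = Add(o, Mul(-1, J))
Function('P')(H, u) = -23 (Function('P')(H, u) = Add(-9, -14) = -23)
Add(Function('Q')(-53, 3), Function('P')(A, -36)) = Add(Add(-53, Mul(-1, 3)), -23) = Add(Add(-53, -3), -23) = Add(-56, -23) = -79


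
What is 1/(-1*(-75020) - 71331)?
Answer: 1/3689 ≈ 0.00027108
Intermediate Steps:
1/(-1*(-75020) - 71331) = 1/(75020 - 71331) = 1/3689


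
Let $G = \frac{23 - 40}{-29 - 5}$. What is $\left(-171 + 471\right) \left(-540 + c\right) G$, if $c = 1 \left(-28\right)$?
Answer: $-85200$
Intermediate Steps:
$c = -28$
$G = \frac{1}{2}$ ($G = - \frac{17}{-29 - 5} = - \frac{17}{-34} = \left(-17\right) \left(- \frac{1}{34}\right) = \frac{1}{2} \approx 0.5$)
$\left(-171 + 471\right) \left(-540 + c\right) G = \left(-171 + 471\right) \left(-540 - 28\right) \frac{1}{2} = 300 \left(-568\right) \frac{1}{2} = \left(-170400\right) \frac{1}{2} = -85200$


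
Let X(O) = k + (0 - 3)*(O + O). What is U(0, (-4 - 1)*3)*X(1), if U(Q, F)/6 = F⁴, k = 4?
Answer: -607500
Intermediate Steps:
X(O) = 4 - 6*O (X(O) = 4 + (0 - 3)*(O + O) = 4 - 6*O)
U(Q, F) = 6*F⁴
U(0, (-4 - 1)*3)*X(1) = (6*((-4 - 1)*3)⁴)*(4 - 6*1) = (6*(-5*3)⁴)*(4 - 6) = (6*(-15)⁴)*(-2) = (6*50625)*(-2) = 303750*(-2) = -607500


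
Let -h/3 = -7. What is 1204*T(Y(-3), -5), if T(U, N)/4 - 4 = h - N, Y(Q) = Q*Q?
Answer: 144480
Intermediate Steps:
h = 21 (h = -3*(-7) = 21)
Y(Q) = Q²
T(U, N) = 100 - 4*N (T(U, N) = 16 + 4*(21 - N) = 16 + (84 - 4*N) = 100 - 4*N)
1204*T(Y(-3), -5) = 1204*(100 - 4*(-5)) = 1204*(100 + 20) = 1204*120 = 144480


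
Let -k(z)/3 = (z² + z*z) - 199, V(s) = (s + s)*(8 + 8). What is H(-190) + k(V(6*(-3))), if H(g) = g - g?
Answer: -1990059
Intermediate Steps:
V(s) = 32*s (V(s) = (2*s)*16 = 32*s)
H(g) = 0
k(z) = 597 - 6*z² (k(z) = -3*((z² + z*z) - 199) = -3*((z² + z²) - 199) = -3*(2*z² - 199) = -3*(-199 + 2*z²) = 597 - 6*z²)
H(-190) + k(V(6*(-3))) = 0 + (597 - 6*(32*(6*(-3)))²) = 0 + (597 - 6*(32*(-18))²) = 0 + (597 - 6*(-576)²) = 0 + (597 - 6*331776) = 0 + (597 - 1990656) = 0 - 1990059 = -1990059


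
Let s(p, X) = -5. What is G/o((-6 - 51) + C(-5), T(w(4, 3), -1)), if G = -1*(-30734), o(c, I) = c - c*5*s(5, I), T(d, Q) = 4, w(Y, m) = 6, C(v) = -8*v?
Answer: -15367/221 ≈ -69.534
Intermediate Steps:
o(c, I) = 26*c (o(c, I) = c - c*5*(-5) = c - 5*c*(-5) = c - (-25)*c = c + 25*c = 26*c)
G = 30734
G/o((-6 - 51) + C(-5), T(w(4, 3), -1)) = 30734/((26*((-6 - 51) - 8*(-5)))) = 30734/((26*(-57 + 40))) = 30734/((26*(-17))) = 30734/(-442) = 30734*(-1/442) = -15367/221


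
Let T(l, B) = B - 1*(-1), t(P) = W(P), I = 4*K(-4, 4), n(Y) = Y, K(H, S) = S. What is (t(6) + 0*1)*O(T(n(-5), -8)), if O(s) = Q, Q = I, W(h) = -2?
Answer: -32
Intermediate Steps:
I = 16 (I = 4*4 = 16)
t(P) = -2
Q = 16
T(l, B) = 1 + B (T(l, B) = B + 1 = 1 + B)
O(s) = 16
(t(6) + 0*1)*O(T(n(-5), -8)) = (-2 + 0*1)*16 = (-2 + 0)*16 = -2*16 = -32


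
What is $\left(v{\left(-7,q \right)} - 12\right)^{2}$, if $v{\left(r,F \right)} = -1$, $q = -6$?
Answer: $169$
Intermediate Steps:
$\left(v{\left(-7,q \right)} - 12\right)^{2} = \left(-1 - 12\right)^{2} = \left(-13\right)^{2} = 169$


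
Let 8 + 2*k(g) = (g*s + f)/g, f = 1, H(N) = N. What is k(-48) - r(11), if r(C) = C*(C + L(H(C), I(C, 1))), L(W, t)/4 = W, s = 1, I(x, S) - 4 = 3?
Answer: -58417/96 ≈ -608.51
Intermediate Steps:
I(x, S) = 7 (I(x, S) = 4 + 3 = 7)
L(W, t) = 4*W
r(C) = 5*C² (r(C) = C*(C + 4*C) = C*(5*C) = 5*C²)
k(g) = -4 + (1 + g)/(2*g) (k(g) = -4 + ((g*1 + 1)/g)/2 = -4 + ((g + 1)/g)/2 = -4 + ((1 + g)/g)/2 = -4 + (1 + g)/(2*g))
k(-48) - r(11) = (½)*(1 - 7*(-48))/(-48) - 5*11² = (½)*(-1/48)*(1 + 336) - 5*121 = (½)*(-1/48)*337 - 1*605 = -337/96 - 605 = -58417/96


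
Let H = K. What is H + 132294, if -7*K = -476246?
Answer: 1402304/7 ≈ 2.0033e+5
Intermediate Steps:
K = 476246/7 (K = -⅐*(-476246) = 476246/7 ≈ 68035.)
H = 476246/7 ≈ 68035.
H + 132294 = 476246/7 + 132294 = 1402304/7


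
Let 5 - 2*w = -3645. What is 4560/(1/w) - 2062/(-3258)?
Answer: 13556539031/1629 ≈ 8.3220e+6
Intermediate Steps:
w = 1825 (w = 5/2 - ½*(-3645) = 5/2 + 3645/2 = 1825)
4560/(1/w) - 2062/(-3258) = 4560/(1/1825) - 2062/(-3258) = 4560/(1/1825) - 2062*(-1/3258) = 4560*1825 + 1031/1629 = 8322000 + 1031/1629 = 13556539031/1629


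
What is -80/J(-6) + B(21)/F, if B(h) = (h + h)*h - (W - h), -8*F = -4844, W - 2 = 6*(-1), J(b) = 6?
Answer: -42998/3633 ≈ -11.835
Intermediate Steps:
W = -4 (W = 2 + 6*(-1) = 2 - 6 = -4)
F = 1211/2 (F = -⅛*(-4844) = 1211/2 ≈ 605.50)
B(h) = 4 + h + 2*h² (B(h) = (h + h)*h - (-4 - h) = (2*h)*h + (4 + h) = 2*h² + (4 + h) = 4 + h + 2*h²)
-80/J(-6) + B(21)/F = -80/6 + (4 + 21 + 2*21²)/(1211/2) = -80*⅙ + (4 + 21 + 2*441)*(2/1211) = -40/3 + (4 + 21 + 882)*(2/1211) = -40/3 + 907*(2/1211) = -40/3 + 1814/1211 = -42998/3633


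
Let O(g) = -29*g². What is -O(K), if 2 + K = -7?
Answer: 2349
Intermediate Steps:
K = -9 (K = -2 - 7 = -9)
-O(K) = -(-29)*(-9)² = -(-29)*81 = -1*(-2349) = 2349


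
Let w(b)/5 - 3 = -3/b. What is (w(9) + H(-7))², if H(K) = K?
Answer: 361/9 ≈ 40.111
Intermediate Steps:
w(b) = 15 - 15/b (w(b) = 15 + 5*(-3/b) = 15 - 15/b)
(w(9) + H(-7))² = ((15 - 15/9) - 7)² = ((15 - 15*⅑) - 7)² = ((15 - 5/3) - 7)² = (40/3 - 7)² = (19/3)² = 361/9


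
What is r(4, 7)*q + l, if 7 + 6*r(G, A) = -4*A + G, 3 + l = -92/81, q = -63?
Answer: 52061/162 ≈ 321.36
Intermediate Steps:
l = -335/81 (l = -3 - 92/81 = -335/81 ≈ -4.1358)
r(G, A) = -7/6 - 2*A/3 + G/6 (r(G, A) = -7/6 + (-4*A + G)/6 = -7/6 + (G - 4*A)/6 = -7/6 + (-2*A/3 + G/6) = -7/6 - 2*A/3 + G/6)
r(4, 7)*q + l = (-7/6 - 2/3*7 + (1/6)*4)*(-63) - 335/81 = (-7/6 - 14/3 + 2/3)*(-63) - 335/81 = -31/6*(-63) - 335/81 = 651/2 - 335/81 = 52061/162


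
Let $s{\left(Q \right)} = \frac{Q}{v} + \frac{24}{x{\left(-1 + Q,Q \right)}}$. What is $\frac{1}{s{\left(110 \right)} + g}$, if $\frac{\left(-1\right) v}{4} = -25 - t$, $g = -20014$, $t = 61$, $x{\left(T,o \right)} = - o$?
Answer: $- \frac{9460}{189331479} \approx -4.9965 \cdot 10^{-5}$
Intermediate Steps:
$v = 344$ ($v = - 4 \left(-25 - 61\right) = \left(-4\right) \left(-86\right) = 344$)
$s{\left(Q \right)} = - \frac{24}{Q} + \frac{Q}{344}$ ($s{\left(Q \right)} = \frac{Q}{344} + \frac{24}{\left(-1\right) Q} = Q \frac{1}{344} + 24 \left(- \frac{1}{Q}\right) = \frac{Q}{344} - \frac{24}{Q} = - \frac{24}{Q} + \frac{Q}{344}$)
$\frac{1}{s{\left(110 \right)} + g} = \frac{1}{\left(- \frac{24}{110} + \frac{1}{344} \cdot 110\right) - 20014} = \frac{1}{\left(\left(-24\right) \frac{1}{110} + \frac{55}{172}\right) - 20014} = \frac{1}{\left(- \frac{12}{55} + \frac{55}{172}\right) - 20014} = \frac{1}{\frac{961}{9460} - 20014} = \frac{1}{- \frac{189331479}{9460}} = - \frac{9460}{189331479}$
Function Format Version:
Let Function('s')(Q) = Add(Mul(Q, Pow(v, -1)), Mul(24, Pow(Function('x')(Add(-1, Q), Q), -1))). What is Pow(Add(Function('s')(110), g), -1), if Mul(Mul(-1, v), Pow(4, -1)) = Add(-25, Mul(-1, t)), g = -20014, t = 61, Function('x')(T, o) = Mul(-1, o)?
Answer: Rational(-9460, 189331479) ≈ -4.9965e-5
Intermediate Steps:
v = 344 (v = Mul(-4, Add(-25, Mul(-1, 61))) = Mul(-4, Add(-25, -61)) = Mul(-4, -86) = 344)
Function('s')(Q) = Add(Mul(-24, Pow(Q, -1)), Mul(Rational(1, 344), Q)) (Function('s')(Q) = Add(Mul(Q, Pow(344, -1)), Mul(24, Pow(Mul(-1, Q), -1))) = Add(Mul(Q, Rational(1, 344)), Mul(24, Mul(-1, Pow(Q, -1)))) = Add(Mul(Rational(1, 344), Q), Mul(-24, Pow(Q, -1))) = Add(Mul(-24, Pow(Q, -1)), Mul(Rational(1, 344), Q)))
Pow(Add(Function('s')(110), g), -1) = Pow(Add(Add(Mul(-24, Pow(110, -1)), Mul(Rational(1, 344), 110)), -20014), -1) = Pow(Add(Add(Mul(-24, Rational(1, 110)), Rational(55, 172)), -20014), -1) = Pow(Add(Add(Rational(-12, 55), Rational(55, 172)), -20014), -1) = Pow(Add(Rational(961, 9460), -20014), -1) = Pow(Rational(-189331479, 9460), -1) = Rational(-9460, 189331479)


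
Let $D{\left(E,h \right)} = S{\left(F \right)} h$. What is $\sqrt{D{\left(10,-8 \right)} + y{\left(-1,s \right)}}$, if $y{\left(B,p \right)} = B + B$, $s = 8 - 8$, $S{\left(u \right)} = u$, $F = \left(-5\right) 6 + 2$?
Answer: $\sqrt{222} \approx 14.9$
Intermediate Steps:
$F = -28$ ($F = -30 + 2 = -28$)
$s = 0$ ($s = 8 - 8 = 0$)
$D{\left(E,h \right)} = - 28 h$
$y{\left(B,p \right)} = 2 B$
$\sqrt{D{\left(10,-8 \right)} + y{\left(-1,s \right)}} = \sqrt{\left(-28\right) \left(-8\right) + 2 \left(-1\right)} = \sqrt{224 - 2} = \sqrt{222}$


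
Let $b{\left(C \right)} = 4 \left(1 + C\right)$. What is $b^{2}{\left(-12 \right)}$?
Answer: $1936$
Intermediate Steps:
$b{\left(C \right)} = 4 + 4 C$
$b^{2}{\left(-12 \right)} = \left(4 + 4 \left(-12\right)\right)^{2} = \left(4 - 48\right)^{2} = \left(-44\right)^{2} = 1936$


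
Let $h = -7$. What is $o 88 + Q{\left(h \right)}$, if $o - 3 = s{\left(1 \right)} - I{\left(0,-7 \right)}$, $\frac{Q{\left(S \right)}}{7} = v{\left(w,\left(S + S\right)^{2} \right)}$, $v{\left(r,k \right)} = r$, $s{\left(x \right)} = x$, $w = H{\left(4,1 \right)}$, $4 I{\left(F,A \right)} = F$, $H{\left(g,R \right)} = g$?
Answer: $380$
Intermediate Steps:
$I{\left(F,A \right)} = \frac{F}{4}$
$w = 4$
$Q{\left(S \right)} = 28$ ($Q{\left(S \right)} = 7 \cdot 4 = 28$)
$o = 4$ ($o = 3 + \left(1 - \frac{1}{4} \cdot 0\right) = 3 + \left(1 - 0\right) = 3 + \left(1 + 0\right) = 3 + 1 = 4$)
$o 88 + Q{\left(h \right)} = 4 \cdot 88 + 28 = 352 + 28 = 380$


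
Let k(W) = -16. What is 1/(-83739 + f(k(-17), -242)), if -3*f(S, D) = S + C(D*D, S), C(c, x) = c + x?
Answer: -3/309749 ≈ -9.6853e-6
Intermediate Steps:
f(S, D) = -2*S/3 - D²/3 (f(S, D) = -(S + (D*D + S))/3 = -(S + (D² + S))/3 = -(S + (S + D²))/3 = -(D² + 2*S)/3 = -2*S/3 - D²/3)
1/(-83739 + f(k(-17), -242)) = 1/(-83739 + (-⅔*(-16) - ⅓*(-242)²)) = 1/(-83739 + (32/3 - ⅓*58564)) = 1/(-83739 + (32/3 - 58564/3)) = 1/(-83739 - 58532/3) = 1/(-309749/3) = -3/309749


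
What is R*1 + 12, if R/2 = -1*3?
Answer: 6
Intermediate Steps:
R = -6 (R = 2*(-1*3) = 2*(-3) = -6)
R*1 + 12 = -6*1 + 12 = -6 + 12 = 6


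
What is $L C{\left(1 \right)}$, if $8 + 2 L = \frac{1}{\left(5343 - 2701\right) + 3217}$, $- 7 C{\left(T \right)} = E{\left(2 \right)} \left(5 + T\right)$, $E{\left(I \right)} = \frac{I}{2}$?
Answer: $\frac{46871}{13671} \approx 3.4285$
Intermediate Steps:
$E{\left(I \right)} = \frac{I}{2}$ ($E{\left(I \right)} = I \frac{1}{2} = \frac{I}{2}$)
$C{\left(T \right)} = - \frac{5}{7} - \frac{T}{7}$ ($C{\left(T \right)} = - \frac{\frac{1}{2} \cdot 2 \left(5 + T\right)}{7} = - \frac{1 \left(5 + T\right)}{7} = - \frac{5 + T}{7} = - \frac{5}{7} - \frac{T}{7}$)
$L = - \frac{46871}{11718}$ ($L = -4 + \frac{1}{2 \left(\left(5343 - 2701\right) + 3217\right)} = -4 + \frac{1}{2 \left(2642 + 3217\right)} = -4 + \frac{1}{2 \cdot 5859} = -4 + \frac{1}{2} \cdot \frac{1}{5859} = -4 + \frac{1}{11718} = - \frac{46871}{11718} \approx -3.9999$)
$L C{\left(1 \right)} = - \frac{46871 \left(- \frac{5}{7} - \frac{1}{7}\right)}{11718} = \left(- \frac{46871}{11718}\right) \left(- \frac{6}{7}\right) = \frac{46871}{13671}$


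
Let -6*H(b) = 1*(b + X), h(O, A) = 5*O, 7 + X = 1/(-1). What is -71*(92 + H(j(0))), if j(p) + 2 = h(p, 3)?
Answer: -19951/3 ≈ -6650.3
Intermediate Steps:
X = -8 (X = -7 + 1/(-1) = -7 - 1 = -8)
j(p) = -2 + 5*p
H(b) = 4/3 - b/6 (H(b) = -(b - 8)/6 = -(-8 + b)/6 = 4/3 - b/6)
-71*(92 + H(j(0))) = -71*(92 + (4/3 - (-2 + 5*0)/6)) = -71*(92 + (4/3 - (-2 + 0)/6)) = -71*(92 + (4/3 - ⅙*(-2))) = -71*(92 + (4/3 + ⅓)) = -71*(92 + 5/3) = -71*281/3 = -19951/3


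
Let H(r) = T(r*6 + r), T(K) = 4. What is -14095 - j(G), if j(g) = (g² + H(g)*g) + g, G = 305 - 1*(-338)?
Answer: -430759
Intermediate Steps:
H(r) = 4
G = 643 (G = 305 + 338 = 643)
j(g) = g² + 5*g (j(g) = (g² + 4*g) + g = g² + 5*g)
-14095 - j(G) = -14095 - 643*(5 + 643) = -14095 - 643*648 = -14095 - 1*416664 = -14095 - 416664 = -430759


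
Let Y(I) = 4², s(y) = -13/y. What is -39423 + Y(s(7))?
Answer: -39407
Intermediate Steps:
Y(I) = 16
-39423 + Y(s(7)) = -39423 + 16 = -39407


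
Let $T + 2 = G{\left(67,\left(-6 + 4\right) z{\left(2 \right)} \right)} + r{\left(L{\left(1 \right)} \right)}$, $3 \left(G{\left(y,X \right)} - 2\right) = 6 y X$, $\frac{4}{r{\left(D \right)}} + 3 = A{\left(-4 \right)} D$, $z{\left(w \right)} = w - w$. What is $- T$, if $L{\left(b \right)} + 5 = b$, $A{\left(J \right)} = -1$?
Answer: $-4$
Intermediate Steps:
$L{\left(b \right)} = -5 + b$
$z{\left(w \right)} = 0$
$r{\left(D \right)} = \frac{4}{-3 - D}$
$G{\left(y,X \right)} = 2 + 2 X y$ ($G{\left(y,X \right)} = 2 + \frac{6 y X}{3} = 2 + \frac{6 X y}{3} = 2 + 2 X y$)
$T = 4$ ($T = -2 + \left(\left(2 + 2 \left(-6 + 4\right) 0 \cdot 67\right) + \frac{4}{-3 - \left(-5 + 1\right)}\right) = -2 + \left(\left(2 + 2 \left(\left(-2\right) 0\right) 67\right) + \frac{4}{-3 - -4}\right) = -2 + \left(\left(2 + 2 \cdot 0 \cdot 67\right) + \frac{4}{-3 + 4}\right) = -2 + \left(\left(2 + 0\right) + \frac{4}{1}\right) = -2 + \left(2 + 4 \cdot 1\right) = -2 + \left(2 + 4\right) = -2 + 6 = 4$)
$- T = \left(-1\right) 4 = -4$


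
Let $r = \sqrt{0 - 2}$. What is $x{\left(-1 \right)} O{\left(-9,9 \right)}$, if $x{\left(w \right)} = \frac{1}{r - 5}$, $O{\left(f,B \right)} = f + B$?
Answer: $0$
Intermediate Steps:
$O{\left(f,B \right)} = B + f$
$r = i \sqrt{2}$ ($r = \sqrt{-2} = i \sqrt{2} \approx 1.4142 i$)
$x{\left(w \right)} = \frac{1}{-5 + i \sqrt{2}}$ ($x{\left(w \right)} = \frac{1}{i \sqrt{2} - 5} = \frac{1}{-5 + i \sqrt{2}}$)
$x{\left(-1 \right)} O{\left(-9,9 \right)} = \left(- \frac{5}{27} - \frac{i \sqrt{2}}{27}\right) \left(9 - 9\right) = \left(- \frac{5}{27} - \frac{i \sqrt{2}}{27}\right) 0 = 0$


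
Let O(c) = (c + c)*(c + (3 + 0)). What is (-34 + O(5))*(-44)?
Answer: -2024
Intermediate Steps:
O(c) = 2*c*(3 + c) (O(c) = (2*c)*(c + 3) = (2*c)*(3 + c) = 2*c*(3 + c))
(-34 + O(5))*(-44) = (-34 + 2*5*(3 + 5))*(-44) = (-34 + 2*5*8)*(-44) = (-34 + 80)*(-44) = 46*(-44) = -2024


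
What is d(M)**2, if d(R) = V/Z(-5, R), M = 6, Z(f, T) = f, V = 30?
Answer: 36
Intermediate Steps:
d(R) = -6 (d(R) = 30/(-5) = 30*(-1/5) = -6)
d(M)**2 = (-6)**2 = 36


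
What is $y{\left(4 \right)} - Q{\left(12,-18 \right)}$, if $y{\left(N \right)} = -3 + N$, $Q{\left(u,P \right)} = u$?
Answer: $-11$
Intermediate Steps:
$y{\left(4 \right)} - Q{\left(12,-18 \right)} = \left(-3 + 4\right) - 12 = 1 - 12 = -11$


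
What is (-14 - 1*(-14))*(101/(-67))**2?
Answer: 0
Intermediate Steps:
(-14 - 1*(-14))*(101/(-67))**2 = (-14 + 14)*(101*(-1/67))**2 = 0*(-101/67)**2 = 0*(10201/4489) = 0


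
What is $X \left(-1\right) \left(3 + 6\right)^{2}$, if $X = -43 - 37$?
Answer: $6480$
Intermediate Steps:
$X = -80$
$X \left(-1\right) \left(3 + 6\right)^{2} = \left(-80\right) \left(-1\right) \left(3 + 6\right)^{2} = 80 \cdot 9^{2} = 80 \cdot 81 = 6480$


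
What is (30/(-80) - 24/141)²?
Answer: 42025/141376 ≈ 0.29726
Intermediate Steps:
(30/(-80) - 24/141)² = (30*(-1/80) - 24*1/141)² = (-3/8 - 8/47)² = (-205/376)² = 42025/141376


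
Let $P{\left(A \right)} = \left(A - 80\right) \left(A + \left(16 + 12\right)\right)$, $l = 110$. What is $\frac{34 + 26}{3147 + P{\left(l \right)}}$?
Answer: $\frac{20}{2429} \approx 0.0082338$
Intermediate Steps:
$P{\left(A \right)} = \left(-80 + A\right) \left(28 + A\right)$ ($P{\left(A \right)} = \left(-80 + A\right) \left(A + 28\right) = \left(-80 + A\right) \left(28 + A\right)$)
$\frac{34 + 26}{3147 + P{\left(l \right)}} = \frac{34 + 26}{3147 - \left(7960 - 12100\right)} = \frac{1}{3147 - -4140} \cdot 60 = \frac{1}{3147 + 4140} \cdot 60 = \frac{1}{7287} \cdot 60 = \frac{20}{2429}$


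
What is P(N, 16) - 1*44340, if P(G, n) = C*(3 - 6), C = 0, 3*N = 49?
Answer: -44340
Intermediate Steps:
N = 49/3 (N = (1/3)*49 = 49/3 ≈ 16.333)
P(G, n) = 0 (P(G, n) = 0*(3 - 6) = 0*(-3) = 0)
P(N, 16) - 1*44340 = 0 - 1*44340 = 0 - 44340 = -44340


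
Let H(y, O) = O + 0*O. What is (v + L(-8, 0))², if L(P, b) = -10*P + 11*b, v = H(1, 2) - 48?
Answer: 1156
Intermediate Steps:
H(y, O) = O (H(y, O) = O + 0 = O)
v = -46 (v = 2 - 48 = -46)
(v + L(-8, 0))² = (-46 + (-10*(-8) + 11*0))² = (-46 + (80 + 0))² = (-46 + 80)² = 34² = 1156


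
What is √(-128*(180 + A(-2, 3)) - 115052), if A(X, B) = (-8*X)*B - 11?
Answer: 2*I*√35707 ≈ 377.93*I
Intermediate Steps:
A(X, B) = -11 - 8*B*X (A(X, B) = -8*B*X - 11 = -11 - 8*B*X)
√(-128*(180 + A(-2, 3)) - 115052) = √(-128*(180 + (-11 - 8*3*(-2))) - 115052) = √(-128*(180 + (-11 + 48)) - 115052) = √(-128*(180 + 37) - 115052) = √(-128*217 - 115052) = √(-27776 - 115052) = √(-142828) = 2*I*√35707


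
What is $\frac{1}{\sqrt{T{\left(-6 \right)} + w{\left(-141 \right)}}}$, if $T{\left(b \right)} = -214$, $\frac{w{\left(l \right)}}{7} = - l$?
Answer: $\frac{\sqrt{773}}{773} \approx 0.035967$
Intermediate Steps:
$w{\left(l \right)} = - 7 l$ ($w{\left(l \right)} = 7 \left(- l\right) = - 7 l$)
$\frac{1}{\sqrt{T{\left(-6 \right)} + w{\left(-141 \right)}}} = \frac{1}{\sqrt{-214 - -987}} = \frac{1}{\sqrt{-214 + 987}} = \frac{1}{\sqrt{773}} = \frac{\sqrt{773}}{773}$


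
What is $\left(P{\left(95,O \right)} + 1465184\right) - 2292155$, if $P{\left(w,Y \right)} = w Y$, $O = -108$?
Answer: $-837231$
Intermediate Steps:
$P{\left(w,Y \right)} = Y w$
$\left(P{\left(95,O \right)} + 1465184\right) - 2292155 = \left(\left(-108\right) 95 + 1465184\right) - 2292155 = \left(-10260 + 1465184\right) - 2292155 = 1454924 - 2292155 = -837231$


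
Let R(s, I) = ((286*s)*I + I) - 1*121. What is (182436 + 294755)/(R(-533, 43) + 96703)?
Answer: -477191/6458209 ≈ -0.073889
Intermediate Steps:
R(s, I) = -121 + I + 286*I*s (R(s, I) = (286*I*s + I) - 121 = (I + 286*I*s) - 121 = -121 + I + 286*I*s)
(182436 + 294755)/(R(-533, 43) + 96703) = (182436 + 294755)/((-121 + 43 + 286*43*(-533)) + 96703) = 477191/((-121 + 43 - 6554834) + 96703) = 477191/(-6554912 + 96703) = 477191/(-6458209) = 477191*(-1/6458209) = -477191/6458209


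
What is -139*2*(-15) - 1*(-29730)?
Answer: 33900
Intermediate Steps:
-139*2*(-15) - 1*(-29730) = -278*(-15) + 29730 = 4170 + 29730 = 33900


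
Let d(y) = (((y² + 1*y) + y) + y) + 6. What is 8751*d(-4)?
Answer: 87510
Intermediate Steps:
d(y) = 6 + y² + 3*y (d(y) = (((y² + y) + y) + y) + 6 = (((y + y²) + y) + y) + 6 = ((y² + 2*y) + y) + 6 = (y² + 3*y) + 6 = 6 + y² + 3*y)
8751*d(-4) = 8751*(6 + (-4)² + 3*(-4)) = 8751*(6 + 16 - 12) = 8751*10 = 87510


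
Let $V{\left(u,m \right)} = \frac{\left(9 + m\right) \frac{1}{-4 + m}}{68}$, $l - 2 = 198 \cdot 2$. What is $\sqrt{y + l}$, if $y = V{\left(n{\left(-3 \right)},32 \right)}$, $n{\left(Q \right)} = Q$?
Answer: $\frac{\sqrt{90182127}}{476} \approx 19.95$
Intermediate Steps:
$l = 398$ ($l = 2 + 198 \cdot 2 = 2 + 396 = 398$)
$V{\left(u,m \right)} = \frac{9 + m}{68 \left(-4 + m\right)}$ ($V{\left(u,m \right)} = \frac{9 + m}{-4 + m} \frac{1}{68} = \frac{9 + m}{68 \left(-4 + m\right)}$)
$y = \frac{41}{1904}$ ($y = \frac{9 + 32}{68 \left(-4 + 32\right)} = \frac{1}{68} \cdot \frac{1}{28} \cdot 41 = \frac{41}{1904} \approx 0.021534$)
$\sqrt{y + l} = \sqrt{\frac{41}{1904} + 398} = \sqrt{\frac{757833}{1904}} = \frac{\sqrt{90182127}}{476}$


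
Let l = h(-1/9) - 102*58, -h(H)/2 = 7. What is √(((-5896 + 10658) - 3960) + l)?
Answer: 2*I*√1282 ≈ 71.61*I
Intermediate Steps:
h(H) = -14 (h(H) = -2*7 = -14)
l = -5930 (l = -14 - 102*58 = -14 - 5916 = -5930)
√(((-5896 + 10658) - 3960) + l) = √(((-5896 + 10658) - 3960) - 5930) = √((4762 - 3960) - 5930) = √(802 - 5930) = √(-5128) = 2*I*√1282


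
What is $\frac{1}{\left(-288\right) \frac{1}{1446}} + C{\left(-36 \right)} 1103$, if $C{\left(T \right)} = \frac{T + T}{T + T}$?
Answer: $\frac{52703}{48} \approx 1098.0$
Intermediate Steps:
$C{\left(T \right)} = 1$ ($C{\left(T \right)} = \frac{2 T}{2 T} = 2 T \frac{1}{2 T} = 1$)
$\frac{1}{\left(-288\right) \frac{1}{1446}} + C{\left(-36 \right)} 1103 = \frac{1}{\left(-288\right) \frac{1}{1446}} + 1 \cdot 1103 = \frac{1}{\left(-288\right) \frac{1}{1446}} + 1103 = \frac{1}{- \frac{48}{241}} + 1103 = - \frac{241}{48} + 1103 = \frac{52703}{48}$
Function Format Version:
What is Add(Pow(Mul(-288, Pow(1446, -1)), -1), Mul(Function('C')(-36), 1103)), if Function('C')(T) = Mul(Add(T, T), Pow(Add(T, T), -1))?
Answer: Rational(52703, 48) ≈ 1098.0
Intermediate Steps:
Function('C')(T) = 1 (Function('C')(T) = Mul(Mul(2, T), Pow(Mul(2, T), -1)) = Mul(Mul(2, T), Mul(Rational(1, 2), Pow(T, -1))) = 1)
Add(Pow(Mul(-288, Pow(1446, -1)), -1), Mul(Function('C')(-36), 1103)) = Add(Pow(Mul(-288, Pow(1446, -1)), -1), Mul(1, 1103)) = Add(Pow(Mul(-288, Rational(1, 1446)), -1), 1103) = Add(Pow(Rational(-48, 241), -1), 1103) = Add(Rational(-241, 48), 1103) = Rational(52703, 48)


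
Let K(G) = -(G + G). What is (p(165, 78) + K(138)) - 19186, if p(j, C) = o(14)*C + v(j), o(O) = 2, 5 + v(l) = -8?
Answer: -19319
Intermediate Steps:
v(l) = -13 (v(l) = -5 - 8 = -13)
K(G) = -2*G
p(j, C) = -13 + 2*C (p(j, C) = 2*C - 13 = -13 + 2*C)
(p(165, 78) + K(138)) - 19186 = ((-13 + 2*78) - 2*138) - 19186 = ((-13 + 156) - 276) - 19186 = (143 - 276) - 19186 = -133 - 19186 = -19319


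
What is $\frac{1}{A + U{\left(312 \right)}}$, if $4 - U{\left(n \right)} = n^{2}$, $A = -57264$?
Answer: $- \frac{1}{154604} \approx -6.4681 \cdot 10^{-6}$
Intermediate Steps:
$U{\left(n \right)} = 4 - n^{2}$
$\frac{1}{A + U{\left(312 \right)}} = \frac{1}{-57264 + \left(4 - 312^{2}\right)} = \frac{1}{-57264 + \left(4 - 97344\right)} = \frac{1}{-57264 - 97340} = \frac{1}{-154604} = - \frac{1}{154604}$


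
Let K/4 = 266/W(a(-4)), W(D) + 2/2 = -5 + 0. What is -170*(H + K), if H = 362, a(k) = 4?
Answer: -94180/3 ≈ -31393.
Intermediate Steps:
W(D) = -6 (W(D) = -1 + (-5 + 0) = -1 - 5 = -6)
K = -532/3 (K = 4*(266/(-6)) = 4*(266*(-⅙)) = 4*(-133/3) = -532/3 ≈ -177.33)
-170*(H + K) = -170*(362 - 532/3) = -170*554/3 = -94180/3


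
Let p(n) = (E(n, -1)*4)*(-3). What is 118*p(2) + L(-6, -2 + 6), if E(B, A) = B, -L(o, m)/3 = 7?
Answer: -2853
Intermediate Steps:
L(o, m) = -21 (L(o, m) = -3*7 = -21)
p(n) = -12*n (p(n) = (n*4)*(-3) = (4*n)*(-3) = -12*n)
118*p(2) + L(-6, -2 + 6) = 118*(-12*2) - 21 = 118*(-24) - 21 = -2832 - 21 = -2853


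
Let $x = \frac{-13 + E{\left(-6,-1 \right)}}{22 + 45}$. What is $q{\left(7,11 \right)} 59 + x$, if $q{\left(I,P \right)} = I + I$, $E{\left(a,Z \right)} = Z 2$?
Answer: $\frac{55327}{67} \approx 825.78$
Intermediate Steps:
$E{\left(a,Z \right)} = 2 Z$
$q{\left(I,P \right)} = 2 I$
$x = - \frac{15}{67}$ ($x = \frac{-13 + 2 \left(-1\right)}{22 + 45} = \frac{-13 - 2}{67} = \left(-15\right) \frac{1}{67} = - \frac{15}{67} \approx -0.22388$)
$q{\left(7,11 \right)} 59 + x = 2 \cdot 7 \cdot 59 - \frac{15}{67} = 14 \cdot 59 - \frac{15}{67} = 826 - \frac{15}{67} = \frac{55327}{67}$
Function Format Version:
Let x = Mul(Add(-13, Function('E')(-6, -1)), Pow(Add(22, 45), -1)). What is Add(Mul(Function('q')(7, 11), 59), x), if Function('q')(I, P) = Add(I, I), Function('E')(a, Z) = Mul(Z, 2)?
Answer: Rational(55327, 67) ≈ 825.78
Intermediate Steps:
Function('E')(a, Z) = Mul(2, Z)
Function('q')(I, P) = Mul(2, I)
x = Rational(-15, 67) (x = Mul(Add(-13, Mul(2, -1)), Pow(Add(22, 45), -1)) = Mul(Add(-13, -2), Pow(67, -1)) = Mul(-15, Rational(1, 67)) = Rational(-15, 67) ≈ -0.22388)
Add(Mul(Function('q')(7, 11), 59), x) = Add(Mul(Mul(2, 7), 59), Rational(-15, 67)) = Add(Mul(14, 59), Rational(-15, 67)) = Add(826, Rational(-15, 67)) = Rational(55327, 67)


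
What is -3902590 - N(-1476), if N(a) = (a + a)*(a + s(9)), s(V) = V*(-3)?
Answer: -8339446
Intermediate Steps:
s(V) = -3*V
N(a) = 2*a*(-27 + a) (N(a) = (a + a)*(a - 3*9) = (2*a)*(a - 27) = (2*a)*(-27 + a) = 2*a*(-27 + a))
-3902590 - N(-1476) = -3902590 - 2*(-1476)*(-27 - 1476) = -3902590 - 2*(-1476)*(-1503) = -3902590 - 1*4436856 = -3902590 - 4436856 = -8339446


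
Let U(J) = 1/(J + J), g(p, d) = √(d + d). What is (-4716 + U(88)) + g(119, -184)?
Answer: -830015/176 + 4*I*√23 ≈ -4716.0 + 19.183*I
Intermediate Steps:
g(p, d) = √2*√d (g(p, d) = √(2*d) = √2*√d)
U(J) = 1/(2*J)
(-4716 + U(88)) + g(119, -184) = (-4716 + (½)/88) + √2*√(-184) = (-4716 + (½)*(1/88)) + √2*(2*I*√46) = (-4716 + 1/176) + 4*I*√23 = -830015/176 + 4*I*√23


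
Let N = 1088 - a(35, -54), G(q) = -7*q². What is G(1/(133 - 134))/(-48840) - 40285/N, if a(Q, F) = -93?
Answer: -1967511133/57680040 ≈ -34.111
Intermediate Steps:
N = 1181 (N = 1088 - 1*(-93) = 1088 + 93 = 1181)
G(1/(133 - 134))/(-48840) - 40285/N = -7/(133 - 134)²/(-48840) - 40285/1181 = -7*(1/(-1))²*(-1/48840) - 40285*1/1181 = -7*(-1)²*(-1/48840) - 40285/1181 = -7*1*(-1/48840) - 40285/1181 = -7*(-1/48840) - 40285/1181 = 7/48840 - 40285/1181 = -1967511133/57680040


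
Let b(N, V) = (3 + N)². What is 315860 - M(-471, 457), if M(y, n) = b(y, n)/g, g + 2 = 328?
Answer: 51375668/163 ≈ 3.1519e+5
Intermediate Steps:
g = 326 (g = -2 + 328 = 326)
M(y, n) = (3 + y)²/326
315860 - M(-471, 457) = 315860 - (3 - 471)²/326 = 315860 - (-468)²/326 = 315860 - 219024/326 = 315860 - 1*109512/163 = 315860 - 109512/163 = 51375668/163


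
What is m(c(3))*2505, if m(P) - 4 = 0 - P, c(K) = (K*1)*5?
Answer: -27555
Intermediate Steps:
c(K) = 5*K (c(K) = K*5 = 5*K)
m(P) = 4 - P (m(P) = 4 + (0 - P) = 4 - P)
m(c(3))*2505 = (4 - 5*3)*2505 = (4 - 1*15)*2505 = (4 - 15)*2505 = -11*2505 = -27555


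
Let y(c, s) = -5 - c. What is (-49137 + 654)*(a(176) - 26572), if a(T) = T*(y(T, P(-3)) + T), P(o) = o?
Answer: 1330955316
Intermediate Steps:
a(T) = -5*T (a(T) = T*((-5 - T) + T) = T*(-5) = -5*T)
(-49137 + 654)*(a(176) - 26572) = (-49137 + 654)*(-5*176 - 26572) = -48483*(-880 - 26572) = -48483*(-27452) = 1330955316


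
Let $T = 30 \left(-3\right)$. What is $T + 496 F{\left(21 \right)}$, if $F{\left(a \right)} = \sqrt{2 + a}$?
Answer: $-90 + 496 \sqrt{23} \approx 2288.7$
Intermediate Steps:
$T = -90$
$T + 496 F{\left(21 \right)} = -90 + 496 \sqrt{2 + 21} = -90 + 496 \sqrt{23}$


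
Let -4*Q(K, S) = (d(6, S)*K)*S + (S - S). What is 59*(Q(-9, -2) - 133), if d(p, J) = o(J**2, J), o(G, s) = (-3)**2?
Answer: -20473/2 ≈ -10237.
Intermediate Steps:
o(G, s) = 9
d(p, J) = 9
Q(K, S) = -9*K*S/4 (Q(K, S) = -((9*K)*S + (S - S))/4 = -(9*K*S + 0)/4 = -9*K*S/4)
59*(Q(-9, -2) - 133) = 59*(-9/4*(-9)*(-2) - 133) = 59*(-81/2 - 133) = 59*(-347/2) = -20473/2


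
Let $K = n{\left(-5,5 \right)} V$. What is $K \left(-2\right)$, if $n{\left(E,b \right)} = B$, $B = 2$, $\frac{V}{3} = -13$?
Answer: $156$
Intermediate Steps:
$V = -39$ ($V = 3 \left(-13\right) = -39$)
$n{\left(E,b \right)} = 2$
$K = -78$ ($K = 2 \left(-39\right) = -78$)
$K \left(-2\right) = \left(-78\right) \left(-2\right) = 156$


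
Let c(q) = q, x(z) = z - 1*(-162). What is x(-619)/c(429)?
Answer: -457/429 ≈ -1.0653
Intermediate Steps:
x(z) = 162 + z (x(z) = z + 162 = 162 + z)
x(-619)/c(429) = (162 - 619)/429 = -457*1/429 = -457/429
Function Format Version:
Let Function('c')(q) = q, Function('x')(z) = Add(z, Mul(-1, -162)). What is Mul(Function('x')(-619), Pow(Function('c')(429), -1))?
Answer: Rational(-457, 429) ≈ -1.0653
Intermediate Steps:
Function('x')(z) = Add(162, z) (Function('x')(z) = Add(z, 162) = Add(162, z))
Mul(Function('x')(-619), Pow(Function('c')(429), -1)) = Mul(Add(162, -619), Pow(429, -1)) = Mul(-457, Rational(1, 429)) = Rational(-457, 429)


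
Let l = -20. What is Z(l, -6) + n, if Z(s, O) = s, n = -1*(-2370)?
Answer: 2350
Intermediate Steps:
n = 2370
Z(l, -6) + n = -20 + 2370 = 2350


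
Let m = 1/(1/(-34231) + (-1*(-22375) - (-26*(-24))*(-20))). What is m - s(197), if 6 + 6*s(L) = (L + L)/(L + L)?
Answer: 994302151/1193121504 ≈ 0.83336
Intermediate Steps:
s(L) = -⅚ (s(L) = -1 + ((L + L)/(L + L))/6 = -1 + ((2*L)/((2*L)))/6 = -1 + ((2*L)*(1/(2*L)))/6 = -1 + (⅙)*1 = -1 + ⅙ = -⅚)
m = 34231/1193121504 (m = 1/(-1/34231 + (22375 - 624*(-20))) = 1/(-1/34231 + (22375 - 1*(-12480))) = 1/(-1/34231 + (22375 + 12480)) = 1/(-1/34231 + 34855) = 1/(1193121504/34231) = 34231/1193121504 ≈ 2.8690e-5)
m - s(197) = 34231/1193121504 - 1*(-⅚) = 34231/1193121504 + ⅚ = 994302151/1193121504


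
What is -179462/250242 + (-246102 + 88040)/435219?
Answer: -6536612399/6050559611 ≈ -1.0803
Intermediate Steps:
-179462/250242 + (-246102 + 88040)/435219 = -179462*1/250242 - 158062*1/435219 = -89731/125121 - 158062/435219 = -6536612399/6050559611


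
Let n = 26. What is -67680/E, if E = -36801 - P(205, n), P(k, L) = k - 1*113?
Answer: 67680/36893 ≈ 1.8345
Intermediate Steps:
P(k, L) = -113 + k (P(k, L) = k - 113 = -113 + k)
E = -36893 (E = -36801 - (-113 + 205) = -36801 - 1*92 = -36801 - 92 = -36893)
-67680/E = -67680/(-36893) = -67680*(-1/36893) = 67680/36893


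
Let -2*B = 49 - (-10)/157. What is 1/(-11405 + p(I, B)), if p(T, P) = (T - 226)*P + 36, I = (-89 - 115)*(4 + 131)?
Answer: 157/105155816 ≈ 1.4930e-6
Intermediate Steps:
B = -7703/314 (B = -(49 - (-10)/157)/2 = -(49 - 1*(-10/157))/2 = -(49 + 10/157)/2 = -½*7703/157 = -7703/314 ≈ -24.532)
I = -27540 (I = -204*135 = -27540)
p(T, P) = 36 + P*(-226 + T) (p(T, P) = (-226 + T)*P + 36 = P*(-226 + T) + 36 = 36 + P*(-226 + T))
1/(-11405 + p(I, B)) = 1/(-11405 + (36 - 226*(-7703/314) - 7703/314*(-27540))) = 1/(-11405 + (36 + 870439/157 + 106070310/157)) = 1/(-11405 + 106946401/157) = 1/(105155816/157) = 157/105155816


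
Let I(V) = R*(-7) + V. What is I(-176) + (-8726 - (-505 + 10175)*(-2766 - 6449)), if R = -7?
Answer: 89100197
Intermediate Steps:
I(V) = 49 + V (I(V) = -7*(-7) + V = 49 + V)
I(-176) + (-8726 - (-505 + 10175)*(-2766 - 6449)) = (49 - 176) + (-8726 - (-505 + 10175)*(-2766 - 6449)) = -127 + (-8726 - 9670*(-9215)) = -127 + (-8726 - 1*(-89109050)) = -127 + (-8726 + 89109050) = -127 + 89100324 = 89100197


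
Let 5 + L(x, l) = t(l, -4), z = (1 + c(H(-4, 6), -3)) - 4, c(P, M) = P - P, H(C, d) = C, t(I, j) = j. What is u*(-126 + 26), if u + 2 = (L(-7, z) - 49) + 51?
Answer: 900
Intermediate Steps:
c(P, M) = 0
z = -3 (z = (1 + 0) - 4 = 1 - 4 = -3)
L(x, l) = -9 (L(x, l) = -5 - 4 = -9)
u = -9 (u = -2 + ((-9 - 49) + 51) = -2 + (-58 + 51) = -2 - 7 = -9)
u*(-126 + 26) = -9*(-126 + 26) = -9*(-100) = 900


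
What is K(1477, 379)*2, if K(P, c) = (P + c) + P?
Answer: 6666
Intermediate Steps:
K(P, c) = c + 2*P
K(1477, 379)*2 = (379 + 2*1477)*2 = (379 + 2954)*2 = 3333*2 = 6666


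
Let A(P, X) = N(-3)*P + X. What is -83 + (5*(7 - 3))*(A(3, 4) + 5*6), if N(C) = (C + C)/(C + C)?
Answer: 657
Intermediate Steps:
N(C) = 1 (N(C) = (2*C)/((2*C)) = (2*C)*(1/(2*C)) = 1)
A(P, X) = P + X (A(P, X) = 1*P + X = P + X)
-83 + (5*(7 - 3))*(A(3, 4) + 5*6) = -83 + (5*(7 - 3))*((3 + 4) + 5*6) = -83 + (5*4)*(7 + 30) = -83 + 20*37 = -83 + 740 = 657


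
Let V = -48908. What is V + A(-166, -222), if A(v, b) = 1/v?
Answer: -8118729/166 ≈ -48908.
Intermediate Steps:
V + A(-166, -222) = -48908 + 1/(-166) = -48908 - 1/166 = -8118729/166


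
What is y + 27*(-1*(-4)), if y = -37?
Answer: 71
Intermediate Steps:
y + 27*(-1*(-4)) = -37 + 27*(-1*(-4)) = -37 + 27*4 = -37 + 108 = 71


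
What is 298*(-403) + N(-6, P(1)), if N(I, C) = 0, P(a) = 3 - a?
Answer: -120094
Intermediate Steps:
298*(-403) + N(-6, P(1)) = 298*(-403) + 0 = -120094 + 0 = -120094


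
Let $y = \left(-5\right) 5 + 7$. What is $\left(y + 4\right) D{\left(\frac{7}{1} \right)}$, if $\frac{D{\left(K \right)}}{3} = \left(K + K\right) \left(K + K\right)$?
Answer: $-8232$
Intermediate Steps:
$D{\left(K \right)} = 12 K^{2}$ ($D{\left(K \right)} = 3 \left(K + K\right) \left(K + K\right) = 3 \cdot 2 K 2 K = 3 \cdot 4 K^{2} = 12 K^{2}$)
$y = -18$ ($y = -25 + 7 = -18$)
$\left(y + 4\right) D{\left(\frac{7}{1} \right)} = \left(-18 + 4\right) 12 \left(\frac{7}{1}\right)^{2} = - 14 \cdot 12 \left(7 \cdot 1\right)^{2} = - 14 \cdot 12 \cdot 7^{2} = - 14 \cdot 12 \cdot 49 = \left(-14\right) 588 = -8232$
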